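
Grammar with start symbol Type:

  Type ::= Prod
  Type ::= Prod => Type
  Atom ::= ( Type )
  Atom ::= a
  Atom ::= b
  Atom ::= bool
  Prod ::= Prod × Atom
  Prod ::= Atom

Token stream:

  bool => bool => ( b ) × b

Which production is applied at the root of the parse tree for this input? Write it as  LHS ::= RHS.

[Type [Prod [Atom bool]] => [Type [Prod [Atom bool]] => [Type [Prod [Prod [Atom ( [Type [Prod [Atom b]]] )]] × [Atom b]]]]]

Type ::= Prod => Type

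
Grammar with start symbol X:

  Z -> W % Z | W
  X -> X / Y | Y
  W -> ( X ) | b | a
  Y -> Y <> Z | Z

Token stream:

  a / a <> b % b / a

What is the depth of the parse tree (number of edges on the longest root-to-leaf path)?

6

[X [X [X [Y [Z [W a]]]] / [Y [Y [Z [W a]]] <> [Z [W b] % [Z [W b]]]]] / [Y [Z [W a]]]]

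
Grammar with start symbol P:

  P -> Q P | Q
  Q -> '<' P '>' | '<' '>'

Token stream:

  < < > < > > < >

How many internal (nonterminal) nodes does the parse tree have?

8

[P [Q < [P [Q < >] [P [Q < >]]] >] [P [Q < >]]]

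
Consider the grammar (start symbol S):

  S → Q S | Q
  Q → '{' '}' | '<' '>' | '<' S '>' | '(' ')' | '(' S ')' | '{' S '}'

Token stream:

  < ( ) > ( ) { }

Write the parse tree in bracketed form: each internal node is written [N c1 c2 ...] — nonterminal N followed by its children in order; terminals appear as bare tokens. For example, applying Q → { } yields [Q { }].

[S [Q < [S [Q ( )]] >] [S [Q ( )] [S [Q { }]]]]

S
Q S
< S > S
< Q > S
< ( ) > S
< ( ) > Q S
< ( ) > ( ) S
< ( ) > ( ) Q
< ( ) > ( ) { }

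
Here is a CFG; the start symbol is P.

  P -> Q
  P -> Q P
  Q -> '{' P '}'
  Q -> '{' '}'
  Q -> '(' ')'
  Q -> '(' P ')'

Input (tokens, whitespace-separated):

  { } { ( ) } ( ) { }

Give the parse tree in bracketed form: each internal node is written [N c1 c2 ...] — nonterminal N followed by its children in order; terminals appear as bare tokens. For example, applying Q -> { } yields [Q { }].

P
Q P
{ } P
{ } Q P
{ } { P } P
{ } { Q } P
{ } { ( ) } P
{ } { ( ) } Q P
{ } { ( ) } ( ) P
{ } { ( ) } ( ) Q
{ } { ( ) } ( ) { }

[P [Q { }] [P [Q { [P [Q ( )]] }] [P [Q ( )] [P [Q { }]]]]]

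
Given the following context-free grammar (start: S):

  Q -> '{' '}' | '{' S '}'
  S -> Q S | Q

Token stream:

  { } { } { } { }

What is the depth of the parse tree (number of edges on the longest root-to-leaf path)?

[S [Q { }] [S [Q { }] [S [Q { }] [S [Q { }]]]]]

5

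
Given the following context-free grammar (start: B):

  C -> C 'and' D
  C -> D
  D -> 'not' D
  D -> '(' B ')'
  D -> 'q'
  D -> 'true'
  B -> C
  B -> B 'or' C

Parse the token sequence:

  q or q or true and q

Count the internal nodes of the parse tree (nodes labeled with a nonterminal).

[B [B [B [C [D q]]] or [C [D q]]] or [C [C [D true]] and [D q]]]

11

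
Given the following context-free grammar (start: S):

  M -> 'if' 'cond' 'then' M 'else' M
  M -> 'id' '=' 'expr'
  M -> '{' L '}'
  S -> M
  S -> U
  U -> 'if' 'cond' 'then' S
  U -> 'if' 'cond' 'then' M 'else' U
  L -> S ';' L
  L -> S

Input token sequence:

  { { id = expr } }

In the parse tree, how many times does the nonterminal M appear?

3

[S [M { [L [S [M { [L [S [M id = expr]]] }]]] }]]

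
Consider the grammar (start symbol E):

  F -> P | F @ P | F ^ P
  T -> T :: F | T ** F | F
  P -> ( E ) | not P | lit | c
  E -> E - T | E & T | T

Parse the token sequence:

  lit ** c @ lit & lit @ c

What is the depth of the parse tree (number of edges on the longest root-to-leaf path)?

[E [E [T [T [F [P lit]]] ** [F [F [P c]] @ [P lit]]]] & [T [F [F [P lit]] @ [P c]]]]

6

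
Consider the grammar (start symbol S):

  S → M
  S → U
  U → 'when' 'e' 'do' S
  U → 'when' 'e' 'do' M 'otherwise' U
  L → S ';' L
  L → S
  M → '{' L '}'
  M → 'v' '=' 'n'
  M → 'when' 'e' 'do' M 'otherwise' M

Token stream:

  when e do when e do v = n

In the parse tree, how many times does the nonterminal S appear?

3

[S [U when e do [S [U when e do [S [M v = n]]]]]]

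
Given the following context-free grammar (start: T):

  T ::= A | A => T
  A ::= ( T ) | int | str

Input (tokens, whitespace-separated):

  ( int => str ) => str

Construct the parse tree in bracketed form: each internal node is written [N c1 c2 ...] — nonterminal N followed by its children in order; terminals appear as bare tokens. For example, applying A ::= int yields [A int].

[T [A ( [T [A int] => [T [A str]]] )] => [T [A str]]]

T
A => T
( T ) => T
( A => T ) => T
( int => T ) => T
( int => A ) => T
( int => str ) => T
( int => str ) => A
( int => str ) => str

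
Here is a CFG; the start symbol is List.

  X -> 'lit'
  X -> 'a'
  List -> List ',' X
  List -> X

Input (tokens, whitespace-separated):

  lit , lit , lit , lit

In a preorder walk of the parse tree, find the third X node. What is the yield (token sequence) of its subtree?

[List [List [List [List [X lit]] , [X lit]] , [X lit]] , [X lit]]

lit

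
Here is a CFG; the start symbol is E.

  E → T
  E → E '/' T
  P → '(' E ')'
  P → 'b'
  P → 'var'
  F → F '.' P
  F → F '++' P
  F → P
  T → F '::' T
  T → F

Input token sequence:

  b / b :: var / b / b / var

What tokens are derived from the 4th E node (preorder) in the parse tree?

[E [E [E [E [E [T [F [P b]]]] / [T [F [P b]] :: [T [F [P var]]]]] / [T [F [P b]]]] / [T [F [P b]]]] / [T [F [P var]]]]

b / b :: var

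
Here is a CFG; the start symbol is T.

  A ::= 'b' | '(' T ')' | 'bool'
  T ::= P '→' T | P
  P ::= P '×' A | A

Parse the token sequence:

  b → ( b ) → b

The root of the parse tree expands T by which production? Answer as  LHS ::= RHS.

T ::= P '→' T

[T [P [A b]] → [T [P [A ( [T [P [A b]]] )]] → [T [P [A b]]]]]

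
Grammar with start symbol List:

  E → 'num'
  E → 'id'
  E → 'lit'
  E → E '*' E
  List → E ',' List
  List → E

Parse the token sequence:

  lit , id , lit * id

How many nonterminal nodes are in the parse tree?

8

[List [E lit] , [List [E id] , [List [E [E lit] * [E id]]]]]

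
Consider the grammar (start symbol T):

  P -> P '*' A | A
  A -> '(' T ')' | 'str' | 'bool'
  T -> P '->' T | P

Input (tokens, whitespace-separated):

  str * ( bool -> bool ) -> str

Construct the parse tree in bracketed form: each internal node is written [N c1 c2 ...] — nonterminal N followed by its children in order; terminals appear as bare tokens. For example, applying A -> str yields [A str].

T
P -> T
P * A -> T
A * A -> T
str * A -> T
str * ( T ) -> T
str * ( P -> T ) -> T
str * ( A -> T ) -> T
str * ( bool -> T ) -> T
str * ( bool -> P ) -> T
str * ( bool -> A ) -> T
str * ( bool -> bool ) -> T
str * ( bool -> bool ) -> P
str * ( bool -> bool ) -> A
str * ( bool -> bool ) -> str

[T [P [P [A str]] * [A ( [T [P [A bool]] -> [T [P [A bool]]]] )]] -> [T [P [A str]]]]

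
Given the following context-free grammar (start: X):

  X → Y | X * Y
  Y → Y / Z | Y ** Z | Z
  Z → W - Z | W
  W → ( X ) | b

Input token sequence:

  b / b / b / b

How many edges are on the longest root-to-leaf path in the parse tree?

7

[X [Y [Y [Y [Y [Z [W b]]] / [Z [W b]]] / [Z [W b]]] / [Z [W b]]]]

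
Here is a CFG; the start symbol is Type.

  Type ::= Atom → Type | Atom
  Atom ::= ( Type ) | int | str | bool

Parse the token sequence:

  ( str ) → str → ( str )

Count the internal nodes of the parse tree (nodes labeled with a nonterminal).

10

[Type [Atom ( [Type [Atom str]] )] → [Type [Atom str] → [Type [Atom ( [Type [Atom str]] )]]]]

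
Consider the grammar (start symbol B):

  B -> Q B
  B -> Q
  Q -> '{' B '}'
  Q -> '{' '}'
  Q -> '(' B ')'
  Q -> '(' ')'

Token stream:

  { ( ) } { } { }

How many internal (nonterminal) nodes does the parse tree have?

[B [Q { [B [Q ( )]] }] [B [Q { }] [B [Q { }]]]]

8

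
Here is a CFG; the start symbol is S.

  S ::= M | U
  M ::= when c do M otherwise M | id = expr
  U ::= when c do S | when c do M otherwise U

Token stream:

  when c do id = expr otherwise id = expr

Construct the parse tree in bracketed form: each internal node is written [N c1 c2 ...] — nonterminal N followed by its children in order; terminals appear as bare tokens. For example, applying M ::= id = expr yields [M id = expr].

[S [M when c do [M id = expr] otherwise [M id = expr]]]

S
M
when c do M otherwise M
when c do id = expr otherwise M
when c do id = expr otherwise id = expr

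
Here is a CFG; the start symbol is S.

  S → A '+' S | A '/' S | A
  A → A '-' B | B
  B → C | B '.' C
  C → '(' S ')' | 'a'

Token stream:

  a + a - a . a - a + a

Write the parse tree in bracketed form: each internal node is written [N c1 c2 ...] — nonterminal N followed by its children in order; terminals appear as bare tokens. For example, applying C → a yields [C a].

[S [A [B [C a]]] + [S [A [A [A [B [C a]]] - [B [B [C a]] . [C a]]] - [B [C a]]] + [S [A [B [C a]]]]]]

S
A + S
B + S
C + S
a + S
a + A + S
a + A - B + S
a + A - B - B + S
a + B - B - B + S
a + C - B - B + S
a + a - B - B + S
a + a - B . C - B + S
a + a - C . C - B + S
a + a - a . C - B + S
a + a - a . a - B + S
a + a - a . a - C + S
a + a - a . a - a + S
a + a - a . a - a + A
a + a - a . a - a + B
a + a - a . a - a + C
a + a - a . a - a + a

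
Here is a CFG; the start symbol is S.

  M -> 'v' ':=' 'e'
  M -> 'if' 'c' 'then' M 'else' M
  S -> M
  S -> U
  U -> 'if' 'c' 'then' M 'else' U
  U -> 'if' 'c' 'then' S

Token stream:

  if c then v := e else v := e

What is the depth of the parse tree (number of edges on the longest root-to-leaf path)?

[S [M if c then [M v := e] else [M v := e]]]

3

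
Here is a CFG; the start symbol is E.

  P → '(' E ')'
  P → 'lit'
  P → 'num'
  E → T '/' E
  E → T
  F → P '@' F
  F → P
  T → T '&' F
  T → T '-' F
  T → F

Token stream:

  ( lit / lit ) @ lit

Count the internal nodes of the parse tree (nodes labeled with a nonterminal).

[E [T [F [P ( [E [T [F [P lit]]] / [E [T [F [P lit]]]]] )] @ [F [P lit]]]]]

14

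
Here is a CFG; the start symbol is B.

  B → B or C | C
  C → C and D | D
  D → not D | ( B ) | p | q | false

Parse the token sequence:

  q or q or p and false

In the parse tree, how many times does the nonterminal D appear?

[B [B [B [C [D q]]] or [C [D q]]] or [C [C [D p]] and [D false]]]

4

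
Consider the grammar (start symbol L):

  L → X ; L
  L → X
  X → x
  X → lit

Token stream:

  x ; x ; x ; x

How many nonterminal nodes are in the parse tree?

[L [X x] ; [L [X x] ; [L [X x] ; [L [X x]]]]]

8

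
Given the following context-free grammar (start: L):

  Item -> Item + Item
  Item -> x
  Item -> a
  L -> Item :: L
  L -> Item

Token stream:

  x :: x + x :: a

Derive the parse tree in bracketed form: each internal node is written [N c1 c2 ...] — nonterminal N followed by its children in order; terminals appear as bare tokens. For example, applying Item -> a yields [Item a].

[L [Item x] :: [L [Item [Item x] + [Item x]] :: [L [Item a]]]]

L
Item :: L
x :: L
x :: Item :: L
x :: Item + Item :: L
x :: x + Item :: L
x :: x + x :: L
x :: x + x :: Item
x :: x + x :: a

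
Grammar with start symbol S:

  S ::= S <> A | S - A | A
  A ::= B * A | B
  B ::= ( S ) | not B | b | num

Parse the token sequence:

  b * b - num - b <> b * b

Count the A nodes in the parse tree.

6

[S [S [S [S [A [B b] * [A [B b]]]] - [A [B num]]] - [A [B b]]] <> [A [B b] * [A [B b]]]]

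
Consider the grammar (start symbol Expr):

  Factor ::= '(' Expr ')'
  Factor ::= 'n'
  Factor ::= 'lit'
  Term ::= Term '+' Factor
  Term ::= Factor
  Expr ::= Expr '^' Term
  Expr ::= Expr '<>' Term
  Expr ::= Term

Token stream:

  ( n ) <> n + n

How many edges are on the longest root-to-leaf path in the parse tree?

7

[Expr [Expr [Term [Factor ( [Expr [Term [Factor n]]] )]]] <> [Term [Term [Factor n]] + [Factor n]]]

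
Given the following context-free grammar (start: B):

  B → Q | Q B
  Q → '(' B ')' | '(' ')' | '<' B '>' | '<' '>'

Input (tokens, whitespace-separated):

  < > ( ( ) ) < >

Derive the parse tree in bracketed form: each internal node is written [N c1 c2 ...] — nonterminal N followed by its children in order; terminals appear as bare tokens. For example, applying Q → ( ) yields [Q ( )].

B
Q B
< > B
< > Q B
< > ( B ) B
< > ( Q ) B
< > ( ( ) ) B
< > ( ( ) ) Q
< > ( ( ) ) < >

[B [Q < >] [B [Q ( [B [Q ( )]] )] [B [Q < >]]]]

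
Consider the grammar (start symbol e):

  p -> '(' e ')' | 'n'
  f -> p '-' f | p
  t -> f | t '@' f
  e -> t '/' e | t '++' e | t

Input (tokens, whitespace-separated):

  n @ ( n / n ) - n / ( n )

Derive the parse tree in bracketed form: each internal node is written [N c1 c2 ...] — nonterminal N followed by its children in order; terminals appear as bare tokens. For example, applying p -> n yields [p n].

[e [t [t [f [p n]]] @ [f [p ( [e [t [f [p n]]] / [e [t [f [p n]]]]] )] - [f [p n]]]] / [e [t [f [p ( [e [t [f [p n]]]] )]]]]]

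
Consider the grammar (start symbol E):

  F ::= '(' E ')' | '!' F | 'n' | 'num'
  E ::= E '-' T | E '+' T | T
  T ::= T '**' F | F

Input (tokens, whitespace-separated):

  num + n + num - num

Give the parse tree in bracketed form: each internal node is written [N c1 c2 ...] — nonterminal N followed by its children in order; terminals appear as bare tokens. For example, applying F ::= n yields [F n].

[E [E [E [E [T [F num]]] + [T [F n]]] + [T [F num]]] - [T [F num]]]

E
E - T
E + T - T
E + T + T - T
T + T + T - T
F + T + T - T
num + T + T - T
num + F + T - T
num + n + T - T
num + n + F - T
num + n + num - T
num + n + num - F
num + n + num - num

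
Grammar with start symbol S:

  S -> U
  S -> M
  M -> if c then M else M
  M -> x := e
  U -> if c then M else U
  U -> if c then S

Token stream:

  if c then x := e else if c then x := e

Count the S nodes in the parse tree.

2

[S [U if c then [M x := e] else [U if c then [S [M x := e]]]]]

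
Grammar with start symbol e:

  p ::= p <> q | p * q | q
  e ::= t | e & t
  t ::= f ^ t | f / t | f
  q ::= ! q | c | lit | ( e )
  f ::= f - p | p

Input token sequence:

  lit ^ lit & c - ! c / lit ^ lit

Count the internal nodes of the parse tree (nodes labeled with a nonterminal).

[e [e [t [f [p [q lit]]] ^ [t [f [p [q lit]]]]]] & [t [f [f [p [q c]]] - [p [q ! [q c]]]] / [t [f [p [q lit]]] ^ [t [f [p [q lit]]]]]]]

26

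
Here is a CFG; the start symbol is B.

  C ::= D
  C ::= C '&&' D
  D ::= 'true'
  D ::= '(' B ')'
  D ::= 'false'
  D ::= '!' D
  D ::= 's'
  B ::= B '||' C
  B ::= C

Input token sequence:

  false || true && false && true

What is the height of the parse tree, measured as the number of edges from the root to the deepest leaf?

[B [B [C [D false]]] || [C [C [C [D true]] && [D false]] && [D true]]]

5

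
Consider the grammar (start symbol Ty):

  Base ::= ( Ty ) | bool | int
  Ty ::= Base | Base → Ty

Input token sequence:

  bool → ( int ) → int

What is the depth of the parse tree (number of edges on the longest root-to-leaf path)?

5

[Ty [Base bool] → [Ty [Base ( [Ty [Base int]] )] → [Ty [Base int]]]]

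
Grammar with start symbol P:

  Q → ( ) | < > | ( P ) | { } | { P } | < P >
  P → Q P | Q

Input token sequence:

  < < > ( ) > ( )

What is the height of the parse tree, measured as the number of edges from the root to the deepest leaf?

5

[P [Q < [P [Q < >] [P [Q ( )]]] >] [P [Q ( )]]]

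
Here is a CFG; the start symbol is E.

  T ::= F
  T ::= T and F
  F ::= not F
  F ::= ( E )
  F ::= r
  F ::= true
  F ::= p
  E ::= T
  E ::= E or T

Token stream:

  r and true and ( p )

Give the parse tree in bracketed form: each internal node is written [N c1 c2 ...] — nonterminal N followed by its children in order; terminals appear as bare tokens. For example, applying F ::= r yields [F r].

[E [T [T [T [F r]] and [F true]] and [F ( [E [T [F p]]] )]]]

E
T
T and F
T and F and F
F and F and F
r and F and F
r and true and F
r and true and ( E )
r and true and ( T )
r and true and ( F )
r and true and ( p )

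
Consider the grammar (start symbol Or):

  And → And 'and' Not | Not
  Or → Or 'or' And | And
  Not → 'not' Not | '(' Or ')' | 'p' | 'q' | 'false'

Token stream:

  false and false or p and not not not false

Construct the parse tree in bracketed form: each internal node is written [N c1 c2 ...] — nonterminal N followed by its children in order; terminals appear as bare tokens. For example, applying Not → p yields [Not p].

[Or [Or [And [And [Not false]] and [Not false]]] or [And [And [Not p]] and [Not not [Not not [Not not [Not false]]]]]]

Or
Or or And
And or And
And and Not or And
Not and Not or And
false and Not or And
false and false or And
false and false or And and Not
false and false or Not and Not
false and false or p and Not
false and false or p and not Not
false and false or p and not not Not
false and false or p and not not not Not
false and false or p and not not not false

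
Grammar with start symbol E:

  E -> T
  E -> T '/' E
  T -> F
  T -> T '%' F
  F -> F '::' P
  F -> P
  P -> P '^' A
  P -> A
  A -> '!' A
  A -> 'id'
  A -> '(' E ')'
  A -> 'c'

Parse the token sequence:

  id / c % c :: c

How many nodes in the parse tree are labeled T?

[E [T [F [P [A id]]]] / [E [T [T [F [P [A c]]]] % [F [F [P [A c]]] :: [P [A c]]]]]]

3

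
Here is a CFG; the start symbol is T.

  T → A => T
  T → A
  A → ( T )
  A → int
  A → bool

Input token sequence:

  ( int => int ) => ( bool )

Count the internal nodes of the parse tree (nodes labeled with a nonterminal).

10

[T [A ( [T [A int] => [T [A int]]] )] => [T [A ( [T [A bool]] )]]]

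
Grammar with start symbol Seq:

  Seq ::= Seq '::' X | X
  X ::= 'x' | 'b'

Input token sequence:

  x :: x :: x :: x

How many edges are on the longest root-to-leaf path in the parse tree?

[Seq [Seq [Seq [Seq [X x]] :: [X x]] :: [X x]] :: [X x]]

5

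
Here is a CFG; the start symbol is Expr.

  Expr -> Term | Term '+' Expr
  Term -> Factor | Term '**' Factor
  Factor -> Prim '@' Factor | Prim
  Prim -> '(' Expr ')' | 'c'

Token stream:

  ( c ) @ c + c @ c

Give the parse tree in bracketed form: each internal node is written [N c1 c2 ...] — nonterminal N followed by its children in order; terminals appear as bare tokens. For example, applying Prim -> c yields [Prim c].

[Expr [Term [Factor [Prim ( [Expr [Term [Factor [Prim c]]]] )] @ [Factor [Prim c]]]] + [Expr [Term [Factor [Prim c] @ [Factor [Prim c]]]]]]

Expr
Term + Expr
Factor + Expr
Prim @ Factor + Expr
( Expr ) @ Factor + Expr
( Term ) @ Factor + Expr
( Factor ) @ Factor + Expr
( Prim ) @ Factor + Expr
( c ) @ Factor + Expr
( c ) @ Prim + Expr
( c ) @ c + Expr
( c ) @ c + Term
( c ) @ c + Factor
( c ) @ c + Prim @ Factor
( c ) @ c + c @ Factor
( c ) @ c + c @ Prim
( c ) @ c + c @ c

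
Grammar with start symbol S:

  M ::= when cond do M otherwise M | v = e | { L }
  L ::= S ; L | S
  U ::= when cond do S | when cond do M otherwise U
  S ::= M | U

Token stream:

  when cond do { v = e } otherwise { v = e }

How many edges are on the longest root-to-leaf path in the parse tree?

[S [M when cond do [M { [L [S [M v = e]]] }] otherwise [M { [L [S [M v = e]]] }]]]

6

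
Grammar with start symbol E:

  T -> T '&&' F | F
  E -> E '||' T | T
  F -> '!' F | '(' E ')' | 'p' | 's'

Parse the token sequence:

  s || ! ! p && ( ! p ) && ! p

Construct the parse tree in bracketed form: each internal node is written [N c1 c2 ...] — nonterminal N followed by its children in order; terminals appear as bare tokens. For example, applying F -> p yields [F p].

E
E || T
T || T
F || T
s || T
s || T && F
s || T && F && F
s || F && F && F
s || ! F && F && F
s || ! ! F && F && F
s || ! ! p && F && F
s || ! ! p && ( E ) && F
s || ! ! p && ( T ) && F
s || ! ! p && ( F ) && F
s || ! ! p && ( ! F ) && F
s || ! ! p && ( ! p ) && F
s || ! ! p && ( ! p ) && ! F
s || ! ! p && ( ! p ) && ! p

[E [E [T [F s]]] || [T [T [T [F ! [F ! [F p]]]] && [F ( [E [T [F ! [F p]]]] )]] && [F ! [F p]]]]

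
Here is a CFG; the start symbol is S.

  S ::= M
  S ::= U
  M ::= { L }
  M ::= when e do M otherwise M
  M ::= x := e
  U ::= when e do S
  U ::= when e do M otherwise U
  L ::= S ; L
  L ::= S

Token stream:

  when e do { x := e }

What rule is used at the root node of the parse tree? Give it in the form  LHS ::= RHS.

[S [U when e do [S [M { [L [S [M x := e]]] }]]]]

S ::= U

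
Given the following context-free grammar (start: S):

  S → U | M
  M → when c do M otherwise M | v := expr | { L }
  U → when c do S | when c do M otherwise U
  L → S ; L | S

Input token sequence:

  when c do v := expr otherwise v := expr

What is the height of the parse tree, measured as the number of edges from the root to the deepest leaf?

[S [M when c do [M v := expr] otherwise [M v := expr]]]

3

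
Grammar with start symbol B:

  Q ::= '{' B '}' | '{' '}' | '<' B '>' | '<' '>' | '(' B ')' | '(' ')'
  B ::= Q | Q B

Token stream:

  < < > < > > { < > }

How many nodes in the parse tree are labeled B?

5

[B [Q < [B [Q < >] [B [Q < >]]] >] [B [Q { [B [Q < >]] }]]]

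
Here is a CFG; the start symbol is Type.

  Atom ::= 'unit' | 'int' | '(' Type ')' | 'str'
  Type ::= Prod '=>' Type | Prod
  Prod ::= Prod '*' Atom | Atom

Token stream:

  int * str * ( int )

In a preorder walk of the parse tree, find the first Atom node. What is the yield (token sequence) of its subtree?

int

[Type [Prod [Prod [Prod [Atom int]] * [Atom str]] * [Atom ( [Type [Prod [Atom int]]] )]]]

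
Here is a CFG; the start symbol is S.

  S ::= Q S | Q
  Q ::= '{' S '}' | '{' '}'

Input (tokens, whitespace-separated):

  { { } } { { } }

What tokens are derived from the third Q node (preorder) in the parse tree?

[S [Q { [S [Q { }]] }] [S [Q { [S [Q { }]] }]]]

{ { } }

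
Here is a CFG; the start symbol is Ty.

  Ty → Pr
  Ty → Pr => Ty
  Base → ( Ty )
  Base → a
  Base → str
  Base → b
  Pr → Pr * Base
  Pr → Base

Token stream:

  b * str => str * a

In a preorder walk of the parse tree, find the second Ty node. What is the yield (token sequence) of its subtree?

str * a

[Ty [Pr [Pr [Base b]] * [Base str]] => [Ty [Pr [Pr [Base str]] * [Base a]]]]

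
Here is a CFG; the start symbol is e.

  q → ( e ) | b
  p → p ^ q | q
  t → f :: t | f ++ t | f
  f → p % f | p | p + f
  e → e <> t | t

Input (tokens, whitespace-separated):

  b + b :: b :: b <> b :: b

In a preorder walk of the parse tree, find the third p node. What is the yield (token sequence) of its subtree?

b

[e [e [t [f [p [q b]] + [f [p [q b]]]] :: [t [f [p [q b]]] :: [t [f [p [q b]]]]]]] <> [t [f [p [q b]]] :: [t [f [p [q b]]]]]]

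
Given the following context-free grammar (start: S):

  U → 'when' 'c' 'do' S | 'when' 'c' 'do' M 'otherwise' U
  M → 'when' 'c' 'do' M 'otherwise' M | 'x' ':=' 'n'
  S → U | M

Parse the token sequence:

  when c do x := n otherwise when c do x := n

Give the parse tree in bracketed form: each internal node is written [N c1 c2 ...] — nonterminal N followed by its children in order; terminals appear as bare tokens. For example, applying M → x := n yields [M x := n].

S
U
when c do M otherwise U
when c do x := n otherwise U
when c do x := n otherwise when c do S
when c do x := n otherwise when c do M
when c do x := n otherwise when c do x := n

[S [U when c do [M x := n] otherwise [U when c do [S [M x := n]]]]]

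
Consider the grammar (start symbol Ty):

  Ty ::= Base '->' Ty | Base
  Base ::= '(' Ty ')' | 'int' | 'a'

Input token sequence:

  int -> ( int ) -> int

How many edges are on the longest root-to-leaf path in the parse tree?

5

[Ty [Base int] -> [Ty [Base ( [Ty [Base int]] )] -> [Ty [Base int]]]]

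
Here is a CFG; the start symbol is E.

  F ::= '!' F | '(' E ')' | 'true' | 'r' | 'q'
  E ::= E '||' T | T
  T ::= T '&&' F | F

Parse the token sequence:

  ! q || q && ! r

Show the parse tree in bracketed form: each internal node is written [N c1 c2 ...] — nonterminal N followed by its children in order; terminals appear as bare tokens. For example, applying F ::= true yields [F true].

E
E || T
T || T
F || T
! F || T
! q || T
! q || T && F
! q || F && F
! q || q && F
! q || q && ! F
! q || q && ! r

[E [E [T [F ! [F q]]]] || [T [T [F q]] && [F ! [F r]]]]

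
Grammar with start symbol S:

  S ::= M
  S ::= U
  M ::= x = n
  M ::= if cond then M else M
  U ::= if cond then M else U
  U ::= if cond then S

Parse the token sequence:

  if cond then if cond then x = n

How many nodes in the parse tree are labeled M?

[S [U if cond then [S [U if cond then [S [M x = n]]]]]]

1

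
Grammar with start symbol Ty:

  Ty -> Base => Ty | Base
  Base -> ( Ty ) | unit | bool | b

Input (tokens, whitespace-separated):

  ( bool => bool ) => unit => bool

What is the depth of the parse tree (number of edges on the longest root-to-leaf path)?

5

[Ty [Base ( [Ty [Base bool] => [Ty [Base bool]]] )] => [Ty [Base unit] => [Ty [Base bool]]]]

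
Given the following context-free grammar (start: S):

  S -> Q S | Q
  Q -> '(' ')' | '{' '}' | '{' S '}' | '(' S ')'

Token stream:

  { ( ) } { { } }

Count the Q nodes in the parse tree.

[S [Q { [S [Q ( )]] }] [S [Q { [S [Q { }]] }]]]

4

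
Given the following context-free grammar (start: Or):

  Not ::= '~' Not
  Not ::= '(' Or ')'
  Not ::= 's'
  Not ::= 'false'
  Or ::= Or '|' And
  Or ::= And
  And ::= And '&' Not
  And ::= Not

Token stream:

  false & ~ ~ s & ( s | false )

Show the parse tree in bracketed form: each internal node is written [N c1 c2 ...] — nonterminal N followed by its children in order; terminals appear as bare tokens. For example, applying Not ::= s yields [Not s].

Or
And
And & Not
And & Not & Not
Not & Not & Not
false & Not & Not
false & ~ Not & Not
false & ~ ~ Not & Not
false & ~ ~ s & Not
false & ~ ~ s & ( Or )
false & ~ ~ s & ( Or | And )
false & ~ ~ s & ( And | And )
false & ~ ~ s & ( Not | And )
false & ~ ~ s & ( s | And )
false & ~ ~ s & ( s | Not )
false & ~ ~ s & ( s | false )

[Or [And [And [And [Not false]] & [Not ~ [Not ~ [Not s]]]] & [Not ( [Or [Or [And [Not s]]] | [And [Not false]]] )]]]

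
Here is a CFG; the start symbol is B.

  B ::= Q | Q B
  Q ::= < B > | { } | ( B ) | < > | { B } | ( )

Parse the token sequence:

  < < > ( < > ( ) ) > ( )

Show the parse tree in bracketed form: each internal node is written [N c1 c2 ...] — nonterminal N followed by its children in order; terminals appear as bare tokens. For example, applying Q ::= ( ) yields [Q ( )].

[B [Q < [B [Q < >] [B [Q ( [B [Q < >] [B [Q ( )]]] )]]] >] [B [Q ( )]]]

B
Q B
< B > B
< Q B > B
< < > B > B
< < > Q > B
< < > ( B ) > B
< < > ( Q B ) > B
< < > ( < > B ) > B
< < > ( < > Q ) > B
< < > ( < > ( ) ) > B
< < > ( < > ( ) ) > Q
< < > ( < > ( ) ) > ( )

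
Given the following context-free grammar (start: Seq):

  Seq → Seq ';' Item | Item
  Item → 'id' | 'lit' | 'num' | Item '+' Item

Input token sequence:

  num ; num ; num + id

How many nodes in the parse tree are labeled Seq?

3

[Seq [Seq [Seq [Item num]] ; [Item num]] ; [Item [Item num] + [Item id]]]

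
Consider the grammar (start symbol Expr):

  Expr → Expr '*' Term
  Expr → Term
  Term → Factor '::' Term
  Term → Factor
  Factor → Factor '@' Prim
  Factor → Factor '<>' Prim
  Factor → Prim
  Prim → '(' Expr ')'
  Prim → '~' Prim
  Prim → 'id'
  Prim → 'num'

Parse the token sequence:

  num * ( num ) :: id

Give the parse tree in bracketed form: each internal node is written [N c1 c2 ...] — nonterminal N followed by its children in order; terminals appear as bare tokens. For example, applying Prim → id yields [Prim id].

Expr
Expr * Term
Term * Term
Factor * Term
Prim * Term
num * Term
num * Factor :: Term
num * Prim :: Term
num * ( Expr ) :: Term
num * ( Term ) :: Term
num * ( Factor ) :: Term
num * ( Prim ) :: Term
num * ( num ) :: Term
num * ( num ) :: Factor
num * ( num ) :: Prim
num * ( num ) :: id

[Expr [Expr [Term [Factor [Prim num]]]] * [Term [Factor [Prim ( [Expr [Term [Factor [Prim num]]]] )]] :: [Term [Factor [Prim id]]]]]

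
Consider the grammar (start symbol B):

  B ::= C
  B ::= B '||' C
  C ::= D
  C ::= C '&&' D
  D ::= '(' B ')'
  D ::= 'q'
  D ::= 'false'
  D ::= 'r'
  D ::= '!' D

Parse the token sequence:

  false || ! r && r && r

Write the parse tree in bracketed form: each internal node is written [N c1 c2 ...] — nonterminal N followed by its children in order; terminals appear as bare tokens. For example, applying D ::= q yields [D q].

B
B || C
C || C
D || C
false || C
false || C && D
false || C && D && D
false || D && D && D
false || ! D && D && D
false || ! r && D && D
false || ! r && r && D
false || ! r && r && r

[B [B [C [D false]]] || [C [C [C [D ! [D r]]] && [D r]] && [D r]]]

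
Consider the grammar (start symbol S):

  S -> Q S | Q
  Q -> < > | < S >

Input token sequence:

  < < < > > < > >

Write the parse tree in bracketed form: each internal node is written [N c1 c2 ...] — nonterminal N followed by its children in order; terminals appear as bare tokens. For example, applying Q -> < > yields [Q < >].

S
Q
< S >
< Q S >
< < S > S >
< < Q > S >
< < < > > S >
< < < > > Q >
< < < > > < > >

[S [Q < [S [Q < [S [Q < >]] >] [S [Q < >]]] >]]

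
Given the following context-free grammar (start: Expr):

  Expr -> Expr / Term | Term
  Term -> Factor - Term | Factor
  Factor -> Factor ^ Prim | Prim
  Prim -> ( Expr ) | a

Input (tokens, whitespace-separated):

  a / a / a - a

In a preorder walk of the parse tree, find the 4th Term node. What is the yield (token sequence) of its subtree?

a

[Expr [Expr [Expr [Term [Factor [Prim a]]]] / [Term [Factor [Prim a]]]] / [Term [Factor [Prim a]] - [Term [Factor [Prim a]]]]]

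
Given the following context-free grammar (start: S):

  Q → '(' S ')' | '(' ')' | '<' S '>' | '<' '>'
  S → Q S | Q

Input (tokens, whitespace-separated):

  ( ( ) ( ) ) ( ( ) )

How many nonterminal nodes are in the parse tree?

10

[S [Q ( [S [Q ( )] [S [Q ( )]]] )] [S [Q ( [S [Q ( )]] )]]]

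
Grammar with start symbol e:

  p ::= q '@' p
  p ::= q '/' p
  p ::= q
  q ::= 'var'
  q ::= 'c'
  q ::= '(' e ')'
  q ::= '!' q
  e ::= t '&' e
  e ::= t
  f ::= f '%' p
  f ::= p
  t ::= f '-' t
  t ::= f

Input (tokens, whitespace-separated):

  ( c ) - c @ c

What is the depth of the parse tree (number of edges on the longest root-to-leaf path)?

[e [t [f [p [q ( [e [t [f [p [q c]]]]] )]]] - [t [f [p [q c] @ [p [q c]]]]]]]

10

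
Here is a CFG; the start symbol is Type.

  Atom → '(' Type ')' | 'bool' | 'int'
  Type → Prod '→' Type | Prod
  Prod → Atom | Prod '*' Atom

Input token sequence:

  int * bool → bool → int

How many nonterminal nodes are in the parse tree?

[Type [Prod [Prod [Atom int]] * [Atom bool]] → [Type [Prod [Atom bool]] → [Type [Prod [Atom int]]]]]

11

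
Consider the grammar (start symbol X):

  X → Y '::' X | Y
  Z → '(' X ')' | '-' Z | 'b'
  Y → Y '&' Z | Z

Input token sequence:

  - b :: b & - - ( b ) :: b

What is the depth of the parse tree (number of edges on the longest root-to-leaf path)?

[X [Y [Z - [Z b]]] :: [X [Y [Y [Z b]] & [Z - [Z - [Z ( [X [Y [Z b]]] )]]]] :: [X [Y [Z b]]]]]

9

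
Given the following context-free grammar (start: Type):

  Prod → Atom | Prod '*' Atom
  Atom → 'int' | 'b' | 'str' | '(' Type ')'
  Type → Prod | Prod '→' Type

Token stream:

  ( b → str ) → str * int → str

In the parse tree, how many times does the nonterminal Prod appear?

[Type [Prod [Atom ( [Type [Prod [Atom b]] → [Type [Prod [Atom str]]]] )]] → [Type [Prod [Prod [Atom str]] * [Atom int]] → [Type [Prod [Atom str]]]]]

6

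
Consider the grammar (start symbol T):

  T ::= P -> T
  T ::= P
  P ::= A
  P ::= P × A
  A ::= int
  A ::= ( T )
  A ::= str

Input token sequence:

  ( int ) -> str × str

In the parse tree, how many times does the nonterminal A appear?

4

[T [P [A ( [T [P [A int]]] )]] -> [T [P [P [A str]] × [A str]]]]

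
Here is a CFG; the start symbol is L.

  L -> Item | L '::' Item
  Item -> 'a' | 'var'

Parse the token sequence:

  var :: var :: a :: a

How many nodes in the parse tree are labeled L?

4

[L [L [L [L [Item var]] :: [Item var]] :: [Item a]] :: [Item a]]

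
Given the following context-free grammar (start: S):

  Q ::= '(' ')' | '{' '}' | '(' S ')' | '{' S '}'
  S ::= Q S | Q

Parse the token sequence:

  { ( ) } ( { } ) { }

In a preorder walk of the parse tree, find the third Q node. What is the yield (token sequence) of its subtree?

[S [Q { [S [Q ( )]] }] [S [Q ( [S [Q { }]] )] [S [Q { }]]]]

( { } )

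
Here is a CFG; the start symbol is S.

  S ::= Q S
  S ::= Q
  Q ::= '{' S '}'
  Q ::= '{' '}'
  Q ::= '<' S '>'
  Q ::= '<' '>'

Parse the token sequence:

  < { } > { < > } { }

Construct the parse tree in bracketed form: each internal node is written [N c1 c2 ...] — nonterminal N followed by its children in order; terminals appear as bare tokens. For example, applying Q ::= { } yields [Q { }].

[S [Q < [S [Q { }]] >] [S [Q { [S [Q < >]] }] [S [Q { }]]]]

S
Q S
< S > S
< Q > S
< { } > S
< { } > Q S
< { } > { S } S
< { } > { Q } S
< { } > { < > } S
< { } > { < > } Q
< { } > { < > } { }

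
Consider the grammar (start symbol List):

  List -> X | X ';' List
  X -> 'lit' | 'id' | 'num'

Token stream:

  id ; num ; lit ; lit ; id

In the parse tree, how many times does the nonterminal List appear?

[List [X id] ; [List [X num] ; [List [X lit] ; [List [X lit] ; [List [X id]]]]]]

5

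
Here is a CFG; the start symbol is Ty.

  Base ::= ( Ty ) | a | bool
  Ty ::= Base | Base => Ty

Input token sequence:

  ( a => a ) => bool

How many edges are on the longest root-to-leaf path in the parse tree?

[Ty [Base ( [Ty [Base a] => [Ty [Base a]]] )] => [Ty [Base bool]]]

5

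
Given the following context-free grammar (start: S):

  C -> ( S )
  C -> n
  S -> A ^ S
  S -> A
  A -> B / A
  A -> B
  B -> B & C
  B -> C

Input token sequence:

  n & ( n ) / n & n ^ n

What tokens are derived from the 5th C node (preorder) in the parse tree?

[S [A [B [B [C n]] & [C ( [S [A [B [C n]]]] )]] / [A [B [B [C n]] & [C n]]]] ^ [S [A [B [C n]]]]]

n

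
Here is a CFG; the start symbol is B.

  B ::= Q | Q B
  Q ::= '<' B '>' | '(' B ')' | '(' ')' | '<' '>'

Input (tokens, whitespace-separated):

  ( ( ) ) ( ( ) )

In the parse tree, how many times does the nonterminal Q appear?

[B [Q ( [B [Q ( )]] )] [B [Q ( [B [Q ( )]] )]]]

4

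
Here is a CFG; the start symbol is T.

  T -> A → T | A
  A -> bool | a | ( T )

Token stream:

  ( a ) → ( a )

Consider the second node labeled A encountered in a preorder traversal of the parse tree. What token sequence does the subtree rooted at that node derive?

a

[T [A ( [T [A a]] )] → [T [A ( [T [A a]] )]]]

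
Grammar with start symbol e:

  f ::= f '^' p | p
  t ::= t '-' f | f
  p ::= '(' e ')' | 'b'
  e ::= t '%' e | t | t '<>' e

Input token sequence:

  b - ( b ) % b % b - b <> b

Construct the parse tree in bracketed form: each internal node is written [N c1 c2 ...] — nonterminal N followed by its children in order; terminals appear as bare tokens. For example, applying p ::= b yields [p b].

[e [t [t [f [p b]]] - [f [p ( [e [t [f [p b]]]] )]]] % [e [t [f [p b]]] % [e [t [t [f [p b]]] - [f [p b]]] <> [e [t [f [p b]]]]]]]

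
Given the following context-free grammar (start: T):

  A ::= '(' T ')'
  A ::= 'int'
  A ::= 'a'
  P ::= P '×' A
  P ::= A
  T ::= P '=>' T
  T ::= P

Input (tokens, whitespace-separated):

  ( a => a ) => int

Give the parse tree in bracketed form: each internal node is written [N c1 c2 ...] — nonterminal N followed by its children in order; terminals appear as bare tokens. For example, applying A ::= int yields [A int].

T
P => T
A => T
( T ) => T
( P => T ) => T
( A => T ) => T
( a => T ) => T
( a => P ) => T
( a => A ) => T
( a => a ) => T
( a => a ) => P
( a => a ) => A
( a => a ) => int

[T [P [A ( [T [P [A a]] => [T [P [A a]]]] )]] => [T [P [A int]]]]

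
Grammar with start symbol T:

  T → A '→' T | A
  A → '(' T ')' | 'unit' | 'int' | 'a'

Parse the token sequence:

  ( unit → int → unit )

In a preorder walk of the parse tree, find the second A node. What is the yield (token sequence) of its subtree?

[T [A ( [T [A unit] → [T [A int] → [T [A unit]]]] )]]

unit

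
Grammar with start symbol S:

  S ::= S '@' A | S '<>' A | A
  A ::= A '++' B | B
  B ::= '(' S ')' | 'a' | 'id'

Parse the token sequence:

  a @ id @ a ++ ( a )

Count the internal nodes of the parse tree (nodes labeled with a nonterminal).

14

[S [S [S [A [B a]]] @ [A [B id]]] @ [A [A [B a]] ++ [B ( [S [A [B a]]] )]]]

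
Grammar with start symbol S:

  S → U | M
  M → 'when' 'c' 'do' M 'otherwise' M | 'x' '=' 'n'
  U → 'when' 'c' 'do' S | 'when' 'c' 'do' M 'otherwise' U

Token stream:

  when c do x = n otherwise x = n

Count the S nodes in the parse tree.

[S [M when c do [M x = n] otherwise [M x = n]]]

1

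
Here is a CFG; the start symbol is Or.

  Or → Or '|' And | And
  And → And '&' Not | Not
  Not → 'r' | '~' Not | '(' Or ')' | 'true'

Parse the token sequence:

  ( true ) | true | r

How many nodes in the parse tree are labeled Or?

[Or [Or [Or [And [Not ( [Or [And [Not true]]] )]]] | [And [Not true]]] | [And [Not r]]]

4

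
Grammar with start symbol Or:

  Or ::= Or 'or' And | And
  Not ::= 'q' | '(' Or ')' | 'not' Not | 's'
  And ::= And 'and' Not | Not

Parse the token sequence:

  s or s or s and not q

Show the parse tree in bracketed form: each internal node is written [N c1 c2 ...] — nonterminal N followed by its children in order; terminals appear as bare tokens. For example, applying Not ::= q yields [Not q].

[Or [Or [Or [And [Not s]]] or [And [Not s]]] or [And [And [Not s]] and [Not not [Not q]]]]

Or
Or or And
Or or And or And
And or And or And
Not or And or And
s or And or And
s or Not or And
s or s or And
s or s or And and Not
s or s or Not and Not
s or s or s and Not
s or s or s and not Not
s or s or s and not q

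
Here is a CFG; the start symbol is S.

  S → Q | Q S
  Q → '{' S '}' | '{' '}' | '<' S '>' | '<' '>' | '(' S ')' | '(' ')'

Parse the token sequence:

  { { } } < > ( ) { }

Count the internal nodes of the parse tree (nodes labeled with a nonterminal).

[S [Q { [S [Q { }]] }] [S [Q < >] [S [Q ( )] [S [Q { }]]]]]

10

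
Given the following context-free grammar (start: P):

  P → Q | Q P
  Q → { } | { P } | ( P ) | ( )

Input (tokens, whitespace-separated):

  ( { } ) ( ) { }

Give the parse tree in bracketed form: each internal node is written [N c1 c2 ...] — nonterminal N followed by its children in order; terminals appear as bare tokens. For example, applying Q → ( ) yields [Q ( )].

[P [Q ( [P [Q { }]] )] [P [Q ( )] [P [Q { }]]]]

P
Q P
( P ) P
( Q ) P
( { } ) P
( { } ) Q P
( { } ) ( ) P
( { } ) ( ) Q
( { } ) ( ) { }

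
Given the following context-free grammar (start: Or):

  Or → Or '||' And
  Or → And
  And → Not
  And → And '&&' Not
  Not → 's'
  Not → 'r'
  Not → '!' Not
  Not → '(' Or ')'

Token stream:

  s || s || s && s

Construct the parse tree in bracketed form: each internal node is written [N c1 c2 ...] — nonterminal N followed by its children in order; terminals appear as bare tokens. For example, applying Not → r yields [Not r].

[Or [Or [Or [And [Not s]]] || [And [Not s]]] || [And [And [Not s]] && [Not s]]]

Or
Or || And
Or || And || And
And || And || And
Not || And || And
s || And || And
s || Not || And
s || s || And
s || s || And && Not
s || s || Not && Not
s || s || s && Not
s || s || s && s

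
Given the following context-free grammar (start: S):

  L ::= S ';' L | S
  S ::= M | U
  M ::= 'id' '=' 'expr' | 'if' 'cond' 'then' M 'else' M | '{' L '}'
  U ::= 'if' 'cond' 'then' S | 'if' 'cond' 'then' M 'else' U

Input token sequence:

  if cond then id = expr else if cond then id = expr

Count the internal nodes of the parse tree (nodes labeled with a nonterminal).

6

[S [U if cond then [M id = expr] else [U if cond then [S [M id = expr]]]]]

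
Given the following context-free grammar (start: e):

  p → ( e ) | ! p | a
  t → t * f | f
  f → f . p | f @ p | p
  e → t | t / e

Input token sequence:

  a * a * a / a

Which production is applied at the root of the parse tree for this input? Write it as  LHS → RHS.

e → t / e

[e [t [t [t [f [p a]]] * [f [p a]]] * [f [p a]]] / [e [t [f [p a]]]]]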